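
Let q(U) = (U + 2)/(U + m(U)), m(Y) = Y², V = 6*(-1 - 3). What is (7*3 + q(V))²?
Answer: 33466225/76176 ≈ 439.33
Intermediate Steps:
V = -24 (V = 6*(-4) = -24)
q(U) = (2 + U)/(U + U²) (q(U) = (U + 2)/(U + U²) = (2 + U)/(U + U²))
(7*3 + q(V))² = (7*3 + (2 - 24)/((-24)*(1 - 24)))² = (21 - 1/24*(-22)/(-23))² = (21 - 1/24*(-1/23)*(-22))² = (21 - 11/276)² = (5785/276)² = 33466225/76176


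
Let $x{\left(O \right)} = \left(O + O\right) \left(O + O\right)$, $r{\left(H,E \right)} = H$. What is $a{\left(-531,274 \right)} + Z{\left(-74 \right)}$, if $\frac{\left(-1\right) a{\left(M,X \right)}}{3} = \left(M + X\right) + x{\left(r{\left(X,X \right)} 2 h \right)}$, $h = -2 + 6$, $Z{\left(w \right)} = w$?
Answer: $-57657671$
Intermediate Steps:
$h = 4$
$x{\left(O \right)} = 4 O^{2}$ ($x{\left(O \right)} = 2 O 2 O = 4 O^{2}$)
$a{\left(M,X \right)} = - 768 X^{2} - 3 M - 3 X$ ($a{\left(M,X \right)} = - 3 \left(\left(M + X\right) + 4 \left(X 2 \cdot 4\right)^{2}\right) = - 3 \left(\left(M + X\right) + 4 \left(2 X 4\right)^{2}\right) = - 3 \left(\left(M + X\right) + 4 \left(8 X\right)^{2}\right) = - 3 \left(\left(M + X\right) + 4 \cdot 64 X^{2}\right) = - 3 \left(\left(M + X\right) + 256 X^{2}\right) = - 3 \left(M + X + 256 X^{2}\right) = - 768 X^{2} - 3 M - 3 X$)
$a{\left(-531,274 \right)} + Z{\left(-74 \right)} = \left(- 768 \cdot 274^{2} - -1593 - 822\right) - 74 = \left(\left(-768\right) 75076 + 1593 - 822\right) - 74 = \left(-57658368 + 1593 - 822\right) - 74 = -57657597 - 74 = -57657671$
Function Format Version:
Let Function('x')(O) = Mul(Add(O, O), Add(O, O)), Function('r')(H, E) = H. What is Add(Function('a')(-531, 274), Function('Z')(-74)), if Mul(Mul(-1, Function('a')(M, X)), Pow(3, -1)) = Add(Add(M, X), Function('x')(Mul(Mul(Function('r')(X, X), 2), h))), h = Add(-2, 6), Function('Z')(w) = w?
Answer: -57657671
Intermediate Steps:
h = 4
Function('x')(O) = Mul(4, Pow(O, 2)) (Function('x')(O) = Mul(Mul(2, O), Mul(2, O)) = Mul(4, Pow(O, 2)))
Function('a')(M, X) = Add(Mul(-768, Pow(X, 2)), Mul(-3, M), Mul(-3, X)) (Function('a')(M, X) = Mul(-3, Add(Add(M, X), Mul(4, Pow(Mul(Mul(X, 2), 4), 2)))) = Mul(-3, Add(Add(M, X), Mul(4, Pow(Mul(Mul(2, X), 4), 2)))) = Mul(-3, Add(Add(M, X), Mul(4, Pow(Mul(8, X), 2)))) = Mul(-3, Add(Add(M, X), Mul(4, Mul(64, Pow(X, 2))))) = Mul(-3, Add(Add(M, X), Mul(256, Pow(X, 2)))) = Mul(-3, Add(M, X, Mul(256, Pow(X, 2)))) = Add(Mul(-768, Pow(X, 2)), Mul(-3, M), Mul(-3, X)))
Add(Function('a')(-531, 274), Function('Z')(-74)) = Add(Add(Mul(-768, Pow(274, 2)), Mul(-3, -531), Mul(-3, 274)), -74) = Add(Add(Mul(-768, 75076), 1593, -822), -74) = Add(Add(-57658368, 1593, -822), -74) = Add(-57657597, -74) = -57657671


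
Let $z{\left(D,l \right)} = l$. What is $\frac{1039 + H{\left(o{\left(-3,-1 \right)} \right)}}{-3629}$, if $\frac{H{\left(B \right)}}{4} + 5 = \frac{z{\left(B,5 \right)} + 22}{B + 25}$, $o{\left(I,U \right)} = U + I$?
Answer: $- \frac{7169}{25403} \approx -0.28221$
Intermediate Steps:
$o{\left(I,U \right)} = I + U$
$H{\left(B \right)} = -20 + \frac{108}{25 + B}$ ($H{\left(B \right)} = -20 + 4 \frac{5 + 22}{B + 25} = -20 + 4 \frac{27}{25 + B} = -20 + \frac{108}{25 + B}$)
$\frac{1039 + H{\left(o{\left(-3,-1 \right)} \right)}}{-3629} = \frac{1039 + \frac{4 \left(-98 - 5 \left(-3 - 1\right)\right)}{25 - 4}}{-3629} = \left(1039 + \frac{4 \left(-98 - -20\right)}{25 - 4}\right) \left(- \frac{1}{3629}\right) = \left(1039 + \frac{4 \left(-98 + 20\right)}{21}\right) \left(- \frac{1}{3629}\right) = \left(1039 + 4 \cdot \frac{1}{21} \left(-78\right)\right) \left(- \frac{1}{3629}\right) = \left(1039 - \frac{104}{7}\right) \left(- \frac{1}{3629}\right) = \frac{7169}{7} \left(- \frac{1}{3629}\right) = - \frac{7169}{25403}$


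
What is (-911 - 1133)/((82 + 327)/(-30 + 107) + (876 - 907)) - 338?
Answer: -255588/989 ≈ -258.43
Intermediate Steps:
(-911 - 1133)/((82 + 327)/(-30 + 107) + (876 - 907)) - 338 = -2044/(409/77 - 31) - 338 = -2044/(-1978/77) - 338 = -2044*(-77/1978) - 338 = 78694/989 - 338 = -255588/989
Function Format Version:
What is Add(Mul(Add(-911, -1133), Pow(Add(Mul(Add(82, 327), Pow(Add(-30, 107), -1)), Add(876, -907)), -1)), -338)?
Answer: Rational(-255588, 989) ≈ -258.43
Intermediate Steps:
Add(Mul(Add(-911, -1133), Pow(Add(Mul(Add(82, 327), Pow(Add(-30, 107), -1)), Add(876, -907)), -1)), -338) = Add(Mul(-2044, Pow(Add(Mul(409, Pow(77, -1)), -31), -1)), -338) = Add(Mul(-2044, Pow(Add(Mul(409, Rational(1, 77)), -31), -1)), -338) = Add(Mul(-2044, Pow(Add(Rational(409, 77), -31), -1)), -338) = Add(Mul(-2044, Pow(Rational(-1978, 77), -1)), -338) = Add(Mul(-2044, Rational(-77, 1978)), -338) = Add(Rational(78694, 989), -338) = Rational(-255588, 989)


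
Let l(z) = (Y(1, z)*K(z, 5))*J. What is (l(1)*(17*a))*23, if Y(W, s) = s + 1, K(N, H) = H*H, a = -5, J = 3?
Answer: -293250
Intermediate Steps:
K(N, H) = H²
Y(W, s) = 1 + s
l(z) = 75 + 75*z (l(z) = ((1 + z)*5²)*3 = ((1 + z)*25)*3 = (25 + 25*z)*3 = 75 + 75*z)
(l(1)*(17*a))*23 = ((75 + 75*1)*(17*(-5)))*23 = ((75 + 75)*(-85))*23 = (150*(-85))*23 = -12750*23 = -293250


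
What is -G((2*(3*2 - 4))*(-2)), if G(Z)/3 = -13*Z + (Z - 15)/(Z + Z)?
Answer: -5061/16 ≈ -316.31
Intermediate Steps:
G(Z) = -39*Z + 3*(-15 + Z)/(2*Z) (G(Z) = 3*(-13*Z + (Z - 15)/(Z + Z)) = 3*(-13*Z + (-15 + Z)/((2*Z))) = 3*(-13*Z + (-15 + Z)*(1/(2*Z))) = 3*(-13*Z + (-15 + Z)/(2*Z)) = -39*Z + 3*(-15 + Z)/(2*Z))
-G((2*(3*2 - 4))*(-2)) = -(3/2 - 39*2*(3*2 - 4)*(-2) - 45*(-1/(4*(3*2 - 4)))/2) = -(3/2 - 39*2*(6 - 4)*(-2) - 45*(-1/(4*(6 - 4)))/2) = -(3/2 - 39*2*2*(-2) - 45/(2*((2*2)*(-2)))) = -(3/2 - 156*(-2) - 45/(2*(4*(-2)))) = -(3/2 - 39*(-8) - 45/2/(-8)) = -(3/2 + 312 - 45/2*(-⅛)) = -(3/2 + 312 + 45/16) = -1*5061/16 = -5061/16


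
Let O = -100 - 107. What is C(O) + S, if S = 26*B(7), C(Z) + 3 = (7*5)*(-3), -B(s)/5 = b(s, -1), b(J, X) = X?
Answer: 22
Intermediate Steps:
B(s) = 5 (B(s) = -5*(-1) = 5)
O = -207
C(Z) = -108 (C(Z) = -3 + (7*5)*(-3) = -3 + 35*(-3) = -3 - 105 = -108)
S = 130 (S = 26*5 = 130)
C(O) + S = -108 + 130 = 22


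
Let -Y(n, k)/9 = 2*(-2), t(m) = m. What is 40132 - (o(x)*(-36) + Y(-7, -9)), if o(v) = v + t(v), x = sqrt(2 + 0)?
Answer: 40096 + 72*sqrt(2) ≈ 40198.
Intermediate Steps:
Y(n, k) = 36 (Y(n, k) = -18*(-2) = -9*(-4) = 36)
x = sqrt(2) ≈ 1.4142
o(v) = 2*v (o(v) = v + v = 2*v)
40132 - (o(x)*(-36) + Y(-7, -9)) = 40132 - ((2*sqrt(2))*(-36) + 36) = 40132 - (-72*sqrt(2) + 36) = 40132 - (36 - 72*sqrt(2)) = 40132 + (-36 + 72*sqrt(2)) = 40096 + 72*sqrt(2)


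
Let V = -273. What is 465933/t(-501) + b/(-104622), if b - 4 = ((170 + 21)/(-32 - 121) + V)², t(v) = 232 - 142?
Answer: 63386464768783/12245481990 ≈ 5176.3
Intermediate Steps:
t(v) = 90
b = 1760735236/23409 (b = 4 + ((170 + 21)/(-32 - 121) - 273)² = 4 + (191/(-153) - 273)² = 4 + (191*(-1/153) - 273)² = 4 + (-191/153 - 273)² = 4 + (-41960/153)² = 4 + 1760641600/23409 = 1760735236/23409 ≈ 75216.)
465933/t(-501) + b/(-104622) = 465933/90 + (1760735236/23409)/(-104622) = 465933*(1/90) + (1760735236/23409)*(-1/104622) = 155311/30 - 880367618/1224548199 = 63386464768783/12245481990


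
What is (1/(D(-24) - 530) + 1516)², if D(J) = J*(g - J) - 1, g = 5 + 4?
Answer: 4022700114889/1750329 ≈ 2.2983e+6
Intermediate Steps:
g = 9
D(J) = -1 + J*(9 - J) (D(J) = J*(9 - J) - 1 = -1 + J*(9 - J))
(1/(D(-24) - 530) + 1516)² = (1/((-1 - 1*(-24)² + 9*(-24)) - 530) + 1516)² = (1/((-1 - 1*576 - 216) - 530) + 1516)² = (1/((-1 - 576 - 216) - 530) + 1516)² = (1/(-793 - 530) + 1516)² = (1/(-1323) + 1516)² = (-1/1323 + 1516)² = (2005667/1323)² = 4022700114889/1750329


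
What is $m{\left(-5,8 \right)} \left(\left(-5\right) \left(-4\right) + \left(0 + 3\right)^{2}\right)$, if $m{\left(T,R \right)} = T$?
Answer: $-145$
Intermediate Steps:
$m{\left(-5,8 \right)} \left(\left(-5\right) \left(-4\right) + \left(0 + 3\right)^{2}\right) = - 5 \left(\left(-5\right) \left(-4\right) + \left(0 + 3\right)^{2}\right) = - 5 \left(20 + 3^{2}\right) = - 5 \left(20 + 9\right) = \left(-5\right) 29 = -145$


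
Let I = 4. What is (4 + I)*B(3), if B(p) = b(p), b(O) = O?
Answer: 24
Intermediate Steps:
B(p) = p
(4 + I)*B(3) = (4 + 4)*3 = 8*3 = 24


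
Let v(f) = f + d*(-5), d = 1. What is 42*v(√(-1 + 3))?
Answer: -210 + 42*√2 ≈ -150.60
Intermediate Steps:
v(f) = -5 + f (v(f) = f + 1*(-5) = f - 5 = -5 + f)
42*v(√(-1 + 3)) = 42*(-5 + √(-1 + 3)) = 42*(-5 + √2) = -210 + 42*√2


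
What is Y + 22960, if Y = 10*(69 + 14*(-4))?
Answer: 23090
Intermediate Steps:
Y = 130 (Y = 10*(69 - 56) = 10*13 = 130)
Y + 22960 = 130 + 22960 = 23090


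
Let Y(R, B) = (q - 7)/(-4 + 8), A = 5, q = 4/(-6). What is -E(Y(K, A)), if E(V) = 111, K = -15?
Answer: -111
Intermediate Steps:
q = -⅔ (q = 4*(-⅙) = -⅔ ≈ -0.66667)
Y(R, B) = -23/12 (Y(R, B) = (-⅔ - 7)/(-4 + 8) = -23/3/4 = -23/3*¼ = -23/12)
-E(Y(K, A)) = -1*111 = -111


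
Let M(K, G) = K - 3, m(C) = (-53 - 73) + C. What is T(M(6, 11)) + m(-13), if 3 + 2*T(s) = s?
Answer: -139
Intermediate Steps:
m(C) = -126 + C
M(K, G) = -3 + K
T(s) = -3/2 + s/2
T(M(6, 11)) + m(-13) = (-3/2 + (-3 + 6)/2) + (-126 - 13) = (-3/2 + (1/2)*3) - 139 = (-3/2 + 3/2) - 139 = 0 - 139 = -139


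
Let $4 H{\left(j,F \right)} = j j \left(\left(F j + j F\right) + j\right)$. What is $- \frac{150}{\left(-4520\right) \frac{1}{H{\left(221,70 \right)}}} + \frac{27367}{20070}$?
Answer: $\frac{229089200450293}{18143280} \approx 1.2627 \cdot 10^{7}$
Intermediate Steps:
$H{\left(j,F \right)} = \frac{j^{2} \left(j + 2 F j\right)}{4}$ ($H{\left(j,F \right)} = \frac{j j \left(\left(F j + j F\right) + j\right)}{4} = \frac{j^{2} \left(\left(F j + F j\right) + j\right)}{4} = \frac{j^{2} \left(2 F j + j\right)}{4} = \frac{j^{2} \left(j + 2 F j\right)}{4}$)
$- \frac{150}{\left(-4520\right) \frac{1}{H{\left(221,70 \right)}}} + \frac{27367}{20070} = - \frac{150}{\left(-4520\right) \frac{1}{\frac{1}{4} \cdot 221^{3} \left(1 + 2 \cdot 70\right)}} + \frac{27367}{20070} = - \frac{150}{\left(-4520\right) \frac{1}{\frac{1}{4} \cdot 10793861 \left(1 + 140\right)}} + 27367 \cdot \frac{1}{20070} = - \frac{150}{\left(-4520\right) \frac{1}{\frac{1}{4} \cdot 10793861 \cdot 141}} + \frac{27367}{20070} = - \frac{150}{\left(-4520\right) \frac{1}{\frac{1521934401}{4}}} + \frac{27367}{20070} = - \frac{150}{\left(-4520\right) \frac{4}{1521934401}} + \frac{27367}{20070} = - \frac{150}{- \frac{18080}{1521934401}} + \frac{27367}{20070} = \left(-150\right) \left(- \frac{1521934401}{18080}\right) + \frac{27367}{20070} = \frac{22829016015}{1808} + \frac{27367}{20070} = \frac{229089200450293}{18143280}$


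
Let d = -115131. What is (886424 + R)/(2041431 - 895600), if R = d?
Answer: 771293/1145831 ≈ 0.67313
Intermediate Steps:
R = -115131
(886424 + R)/(2041431 - 895600) = (886424 - 115131)/(2041431 - 895600) = 771293/1145831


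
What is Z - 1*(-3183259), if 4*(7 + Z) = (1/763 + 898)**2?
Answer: 7882227314977/2328676 ≈ 3.3849e+6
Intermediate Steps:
Z = 469448479893/2328676 (Z = -7 + (1/763 + 898)**2/4 = -7 + (685175/763)**2/4 = -7 + (1/4)*(469464780625/582169) = -7 + 469464780625/2328676 = 469448479893/2328676 ≈ 2.0159e+5)
Z - 1*(-3183259) = 469448479893/2328676 - 1*(-3183259) = 469448479893/2328676 + 3183259 = 7882227314977/2328676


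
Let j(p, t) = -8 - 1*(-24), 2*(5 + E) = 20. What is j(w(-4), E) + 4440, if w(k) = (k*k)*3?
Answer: 4456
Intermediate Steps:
E = 5 (E = -5 + (½)*20 = -5 + 10 = 5)
w(k) = 3*k² (w(k) = k²*3 = 3*k²)
j(p, t) = 16 (j(p, t) = -8 + 24 = 16)
j(w(-4), E) + 4440 = 16 + 4440 = 4456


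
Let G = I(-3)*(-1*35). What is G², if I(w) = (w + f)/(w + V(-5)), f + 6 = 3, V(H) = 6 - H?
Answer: 11025/16 ≈ 689.06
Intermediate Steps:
f = -3 (f = -6 + 3 = -3)
I(w) = (-3 + w)/(11 + w) (I(w) = (w - 3)/(w + (6 - 1*(-5))) = (-3 + w)/(w + (6 + 5)) = (-3 + w)/(w + 11) = (-3 + w)/(11 + w))
G = 105/4 (G = ((-3 - 3)/(11 - 3))*(-1*35) = (-6/8)*(-35) = ((⅛)*(-6))*(-35) = -¾*(-35) = 105/4 ≈ 26.250)
G² = (105/4)² = 11025/16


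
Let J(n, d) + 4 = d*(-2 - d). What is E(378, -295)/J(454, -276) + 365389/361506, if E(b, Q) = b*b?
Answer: -857849429/976427706 ≈ -0.87856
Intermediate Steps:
E(b, Q) = b²
J(n, d) = -4 + d*(-2 - d)
E(378, -295)/J(454, -276) + 365389/361506 = 378²/(-4 - 1*(-276)² - 2*(-276)) + 365389/361506 = 142884/(-4 - 1*76176 + 552) + 365389*(1/361506) = 142884/(-4 - 76176 + 552) + 365389/361506 = 142884/(-75628) + 365389/361506 = 142884*(-1/75628) + 365389/361506 = -5103/2701 + 365389/361506 = -857849429/976427706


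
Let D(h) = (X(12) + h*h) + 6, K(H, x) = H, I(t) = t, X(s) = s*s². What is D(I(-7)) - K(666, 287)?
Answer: 1117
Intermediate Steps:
X(s) = s³
D(h) = 1734 + h² (D(h) = (12³ + h*h) + 6 = (1728 + h²) + 6 = 1734 + h²)
D(I(-7)) - K(666, 287) = (1734 + (-7)²) - 1*666 = (1734 + 49) - 666 = 1783 - 666 = 1117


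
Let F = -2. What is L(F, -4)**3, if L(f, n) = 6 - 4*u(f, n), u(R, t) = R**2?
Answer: -1000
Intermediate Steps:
L(f, n) = 6 - 4*f**2
L(F, -4)**3 = (6 - 4*(-2)**2)**3 = (6 - 4*4)**3 = (6 - 16)**3 = (-10)**3 = -1000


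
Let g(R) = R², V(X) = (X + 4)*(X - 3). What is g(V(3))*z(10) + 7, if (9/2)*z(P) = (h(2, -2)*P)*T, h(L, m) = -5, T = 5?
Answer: 7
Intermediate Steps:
z(P) = -50*P/9 (z(P) = 2*(-5*P*5)/9 = 2*(-25*P)/9 = -50*P/9)
V(X) = (-3 + X)*(4 + X) (V(X) = (4 + X)*(-3 + X) = (-3 + X)*(4 + X))
g(V(3))*z(10) + 7 = (-12 + 3 + 3²)²*(-50/9*10) + 7 = (-12 + 3 + 9)²*(-500/9) + 7 = 0²*(-500/9) + 7 = 0*(-500/9) + 7 = 0 + 7 = 7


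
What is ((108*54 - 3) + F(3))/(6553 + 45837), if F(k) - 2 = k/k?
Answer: 2916/26195 ≈ 0.11132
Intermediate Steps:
F(k) = 3 (F(k) = 2 + k/k = 2 + 1 = 3)
((108*54 - 3) + F(3))/(6553 + 45837) = ((108*54 - 3) + 3)/(6553 + 45837) = ((5832 - 3) + 3)/52390 = (5829 + 3)*(1/52390) = 5832*(1/52390) = 2916/26195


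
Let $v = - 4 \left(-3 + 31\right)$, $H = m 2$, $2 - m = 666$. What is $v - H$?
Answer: $1216$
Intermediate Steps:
$m = -664$ ($m = 2 - 666 = -664$)
$H = -1328$ ($H = \left(-664\right) 2 = -1328$)
$v = -112$ ($v = \left(-4\right) 28 = -112$)
$v - H = -112 - -1328 = -112 + 1328 = 1216$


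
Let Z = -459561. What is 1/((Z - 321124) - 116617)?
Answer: -1/897302 ≈ -1.1145e-6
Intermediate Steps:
1/((Z - 321124) - 116617) = 1/((-459561 - 321124) - 116617) = 1/(-780685 - 116617) = 1/(-897302) = -1/897302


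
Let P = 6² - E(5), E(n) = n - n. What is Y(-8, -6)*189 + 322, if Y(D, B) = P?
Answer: 7126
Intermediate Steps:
E(n) = 0
P = 36 (P = 6² - 1*0 = 36 + 0 = 36)
Y(D, B) = 36
Y(-8, -6)*189 + 322 = 36*189 + 322 = 6804 + 322 = 7126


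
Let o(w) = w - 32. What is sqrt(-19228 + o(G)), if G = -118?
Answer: I*sqrt(19378) ≈ 139.2*I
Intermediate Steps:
o(w) = -32 + w
sqrt(-19228 + o(G)) = sqrt(-19228 + (-32 - 118)) = sqrt(-19228 - 150) = sqrt(-19378) = I*sqrt(19378)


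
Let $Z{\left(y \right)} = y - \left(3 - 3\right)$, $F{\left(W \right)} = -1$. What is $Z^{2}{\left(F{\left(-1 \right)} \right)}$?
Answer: $1$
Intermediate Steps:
$Z{\left(y \right)} = y$ ($Z{\left(y \right)} = y - \left(3 - 3\right) = y - 0 = y + 0 = y$)
$Z^{2}{\left(F{\left(-1 \right)} \right)} = \left(-1\right)^{2} = 1$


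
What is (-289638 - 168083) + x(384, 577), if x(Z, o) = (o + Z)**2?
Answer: 465800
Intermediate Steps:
x(Z, o) = (Z + o)**2
(-289638 - 168083) + x(384, 577) = (-289638 - 168083) + (384 + 577)**2 = -457721 + 961**2 = -457721 + 923521 = 465800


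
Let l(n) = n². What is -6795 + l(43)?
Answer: -4946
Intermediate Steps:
-6795 + l(43) = -6795 + 43² = -6795 + 1849 = -4946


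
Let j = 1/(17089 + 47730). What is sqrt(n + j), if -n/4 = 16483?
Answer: I*sqrt(277013479973433)/64819 ≈ 256.77*I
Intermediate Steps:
n = -65932 (n = -4*16483 = -65932)
j = 1/64819 ≈ 1.5428e-5
sqrt(n + j) = sqrt(-65932 + 1/64819) = sqrt(-4273646307/64819) = I*sqrt(277013479973433)/64819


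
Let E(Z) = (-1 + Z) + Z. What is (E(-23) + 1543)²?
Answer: 2238016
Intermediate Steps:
E(Z) = -1 + 2*Z
(E(-23) + 1543)² = ((-1 + 2*(-23)) + 1543)² = ((-1 - 46) + 1543)² = (-47 + 1543)² = 1496² = 2238016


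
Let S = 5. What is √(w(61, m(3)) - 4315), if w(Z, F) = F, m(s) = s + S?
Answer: I*√4307 ≈ 65.628*I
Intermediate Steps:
m(s) = 5 + s (m(s) = s + 5 = 5 + s)
√(w(61, m(3)) - 4315) = √((5 + 3) - 4315) = √(8 - 4315) = √(-4307) = I*√4307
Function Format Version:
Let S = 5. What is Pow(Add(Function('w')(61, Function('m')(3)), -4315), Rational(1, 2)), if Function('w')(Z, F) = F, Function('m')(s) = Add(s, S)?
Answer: Mul(I, Pow(4307, Rational(1, 2))) ≈ Mul(65.628, I)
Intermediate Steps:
Function('m')(s) = Add(5, s) (Function('m')(s) = Add(s, 5) = Add(5, s))
Pow(Add(Function('w')(61, Function('m')(3)), -4315), Rational(1, 2)) = Pow(Add(Add(5, 3), -4315), Rational(1, 2)) = Pow(Add(8, -4315), Rational(1, 2)) = Pow(-4307, Rational(1, 2)) = Mul(I, Pow(4307, Rational(1, 2)))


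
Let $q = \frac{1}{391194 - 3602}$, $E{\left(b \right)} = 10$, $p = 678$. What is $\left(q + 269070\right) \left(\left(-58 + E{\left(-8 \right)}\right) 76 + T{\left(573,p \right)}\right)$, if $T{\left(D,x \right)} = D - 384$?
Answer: $- \frac{360736963486419}{387592} \approx -9.3071 \cdot 10^{8}$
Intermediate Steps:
$T{\left(D,x \right)} = -384 + D$
$q = \frac{1}{387592} \approx 2.58 \cdot 10^{-6}$
$\left(q + 269070\right) \left(\left(-58 + E{\left(-8 \right)}\right) 76 + T{\left(573,p \right)}\right) = \left(\frac{1}{387592} + 269070\right) \left(\left(-58 + 10\right) 76 + \left(-384 + 573\right)\right) = \frac{104289379441 \left(\left(-48\right) 76 + 189\right)}{387592} = \frac{104289379441 \left(-3648 + 189\right)}{387592} = \frac{104289379441}{387592} \left(-3459\right) = - \frac{360736963486419}{387592}$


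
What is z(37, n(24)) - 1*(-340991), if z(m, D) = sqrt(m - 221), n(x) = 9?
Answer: 340991 + 2*I*sqrt(46) ≈ 3.4099e+5 + 13.565*I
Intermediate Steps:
z(m, D) = sqrt(-221 + m)
z(37, n(24)) - 1*(-340991) = sqrt(-221 + 37) - 1*(-340991) = sqrt(-184) + 340991 = 2*I*sqrt(46) + 340991 = 340991 + 2*I*sqrt(46)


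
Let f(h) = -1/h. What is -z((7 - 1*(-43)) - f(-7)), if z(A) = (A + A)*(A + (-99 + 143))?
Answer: -458586/49 ≈ -9358.9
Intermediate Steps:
z(A) = 2*A*(44 + A) (z(A) = (2*A)*(A + 44) = (2*A)*(44 + A) = 2*A*(44 + A))
-z((7 - 1*(-43)) - f(-7)) = -2*((7 - 1*(-43)) - (-1)/(-7))*(44 + ((7 - 1*(-43)) - (-1)/(-7))) = -2*((7 + 43) - (-1)*(-1)/7)*(44 + ((7 + 43) - (-1)*(-1)/7)) = -2*(50 - 1*⅐)*(44 + (50 - 1*⅐)) = -2*(50 - ⅐)*(44 + (50 - ⅐)) = -2*349*(44 + 349/7)/7 = -2*349*657/(7*7) = -1*458586/49 = -458586/49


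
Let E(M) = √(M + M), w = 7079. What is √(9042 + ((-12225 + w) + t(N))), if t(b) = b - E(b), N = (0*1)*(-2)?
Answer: 2*√974 ≈ 62.418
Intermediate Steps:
N = 0 (N = 0*(-2) = 0)
E(M) = √2*√M (E(M) = √(2*M) = √2*√M)
t(b) = b - √2*√b
√(9042 + ((-12225 + w) + t(N))) = √(9042 + ((-12225 + 7079) + (0 - √2*√0))) = √(9042 + (-5146 + (0 - 1*√2*0))) = √(9042 + (-5146 + (0 + 0))) = √(9042 + (-5146 + 0)) = √(9042 - 5146) = √3896 = 2*√974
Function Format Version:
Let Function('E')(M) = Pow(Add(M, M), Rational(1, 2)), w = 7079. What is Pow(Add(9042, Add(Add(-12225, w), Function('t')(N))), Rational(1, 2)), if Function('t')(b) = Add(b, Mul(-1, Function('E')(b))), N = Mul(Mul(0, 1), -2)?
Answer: Mul(2, Pow(974, Rational(1, 2))) ≈ 62.418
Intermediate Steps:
N = 0 (N = Mul(0, -2) = 0)
Function('E')(M) = Mul(Pow(2, Rational(1, 2)), Pow(M, Rational(1, 2))) (Function('E')(M) = Pow(Mul(2, M), Rational(1, 2)) = Mul(Pow(2, Rational(1, 2)), Pow(M, Rational(1, 2))))
Function('t')(b) = Add(b, Mul(-1, Pow(2, Rational(1, 2)), Pow(b, Rational(1, 2)))) (Function('t')(b) = Add(b, Mul(-1, Mul(Pow(2, Rational(1, 2)), Pow(b, Rational(1, 2))))) = Add(b, Mul(-1, Pow(2, Rational(1, 2)), Pow(b, Rational(1, 2)))))
Pow(Add(9042, Add(Add(-12225, w), Function('t')(N))), Rational(1, 2)) = Pow(Add(9042, Add(Add(-12225, 7079), Add(0, Mul(-1, Pow(2, Rational(1, 2)), Pow(0, Rational(1, 2)))))), Rational(1, 2)) = Pow(Add(9042, Add(-5146, Add(0, Mul(-1, Pow(2, Rational(1, 2)), 0)))), Rational(1, 2)) = Pow(Add(9042, Add(-5146, Add(0, 0))), Rational(1, 2)) = Pow(Add(9042, Add(-5146, 0)), Rational(1, 2)) = Pow(Add(9042, -5146), Rational(1, 2)) = Pow(3896, Rational(1, 2)) = Mul(2, Pow(974, Rational(1, 2)))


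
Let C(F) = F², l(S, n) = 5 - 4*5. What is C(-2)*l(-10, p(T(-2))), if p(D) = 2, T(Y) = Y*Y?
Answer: -60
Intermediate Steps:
T(Y) = Y²
l(S, n) = -15 (l(S, n) = 5 - 20 = -15)
C(-2)*l(-10, p(T(-2))) = (-2)²*(-15) = 4*(-15) = -60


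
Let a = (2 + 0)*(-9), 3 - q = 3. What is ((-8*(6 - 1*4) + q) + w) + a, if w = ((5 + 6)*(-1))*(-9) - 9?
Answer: 56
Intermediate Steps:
q = 0 (q = 3 - 1*3 = 3 - 3 = 0)
a = -18 (a = 2*(-9) = -18)
w = 90 (w = (11*(-1))*(-9) - 9 = -11*(-9) - 9 = 99 - 9 = 90)
((-8*(6 - 1*4) + q) + w) + a = ((-8*(6 - 1*4) + 0) + 90) - 18 = ((-8*(6 - 4) + 0) + 90) - 18 = ((-8*2 + 0) + 90) - 18 = ((-16 + 0) + 90) - 18 = (-16 + 90) - 18 = 74 - 18 = 56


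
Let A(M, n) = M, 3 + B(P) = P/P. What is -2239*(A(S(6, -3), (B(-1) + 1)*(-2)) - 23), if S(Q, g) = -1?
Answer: 53736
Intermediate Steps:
B(P) = -2 (B(P) = -3 + P/P = -3 + 1 = -2)
-2239*(A(S(6, -3), (B(-1) + 1)*(-2)) - 23) = -2239*(-1 - 23) = -2239*(-24) = 53736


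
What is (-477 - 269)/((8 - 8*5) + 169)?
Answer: -746/137 ≈ -5.4453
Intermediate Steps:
(-477 - 269)/((8 - 8*5) + 169) = -746/((8 - 40) + 169) = -746/(-32 + 169) = -746/137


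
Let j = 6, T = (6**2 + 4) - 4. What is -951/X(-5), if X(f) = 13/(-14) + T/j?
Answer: -13314/71 ≈ -187.52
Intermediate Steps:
T = 36 (T = (36 + 4) - 4 = 40 - 4 = 36)
X(f) = 71/14 (X(f) = 13/(-14) + 36/6 = 13*(-1/14) + 36*(1/6) = -13/14 + 6 = 71/14)
-951/X(-5) = -951/71/14 = -951*14/71 = -13314/71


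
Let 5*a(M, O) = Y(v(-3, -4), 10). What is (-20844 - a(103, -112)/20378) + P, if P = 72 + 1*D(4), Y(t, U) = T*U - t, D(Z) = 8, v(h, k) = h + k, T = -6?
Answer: -2115643907/101890 ≈ -20764.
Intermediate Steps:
Y(t, U) = -t - 6*U (Y(t, U) = -6*U - t = -t - 6*U)
a(M, O) = -53/5 (a(M, O) = (-(-3 - 4) - 6*10)/5 = (-1*(-7) - 60)/5 = (7 - 60)/5 = (⅕)*(-53) = -53/5)
P = 80 (P = 72 + 1*8 = 72 + 8 = 80)
(-20844 - a(103, -112)/20378) + P = (-20844 - (-53)/(5*20378)) + 80 = (-20844 - 1*(-53/101890)) + 80 = (-20844 + 53/101890) + 80 = -2123795107/101890 + 80 = -2115643907/101890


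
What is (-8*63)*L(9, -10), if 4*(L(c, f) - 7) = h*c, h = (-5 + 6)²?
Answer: -4662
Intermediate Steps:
h = 1 (h = 1² = 1)
L(c, f) = 7 + c/4 (L(c, f) = 7 + (1*c)/4 = 7 + c/4)
(-8*63)*L(9, -10) = (-8*63)*(7 + (¼)*9) = -504*(7 + 9/4) = -504*37/4 = -4662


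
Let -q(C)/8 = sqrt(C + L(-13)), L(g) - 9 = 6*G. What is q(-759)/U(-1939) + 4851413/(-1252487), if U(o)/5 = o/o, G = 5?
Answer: -4851413/1252487 - 96*I*sqrt(5)/5 ≈ -3.8734 - 42.932*I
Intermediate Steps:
L(g) = 39 (L(g) = 9 + 6*5 = 9 + 30 = 39)
U(o) = 5 (U(o) = 5*(o/o) = 5*1 = 5)
q(C) = -8*sqrt(39 + C) (q(C) = -8*sqrt(C + 39) = -8*sqrt(39 + C))
q(-759)/U(-1939) + 4851413/(-1252487) = -8*sqrt(39 - 759)/5 + 4851413/(-1252487) = -96*I*sqrt(5)*(1/5) + 4851413*(-1/1252487) = -96*I*sqrt(5)*(1/5) - 4851413/1252487 = -96*I*sqrt(5)/5 - 4851413/1252487 = -4851413/1252487 - 96*I*sqrt(5)/5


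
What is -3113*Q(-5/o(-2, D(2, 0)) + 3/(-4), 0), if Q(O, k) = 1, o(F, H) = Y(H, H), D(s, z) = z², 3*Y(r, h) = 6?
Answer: -3113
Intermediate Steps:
Y(r, h) = 2 (Y(r, h) = (⅓)*6 = 2)
o(F, H) = 2
-3113*Q(-5/o(-2, D(2, 0)) + 3/(-4), 0) = -3113*1 = -3113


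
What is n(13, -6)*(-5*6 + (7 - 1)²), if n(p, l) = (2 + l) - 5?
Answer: -54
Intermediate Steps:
n(p, l) = -3 + l
n(13, -6)*(-5*6 + (7 - 1)²) = (-3 - 6)*(-5*6 + (7 - 1)²) = -9*(-30 + 6²) = -9*(-30 + 36) = -9*6 = -54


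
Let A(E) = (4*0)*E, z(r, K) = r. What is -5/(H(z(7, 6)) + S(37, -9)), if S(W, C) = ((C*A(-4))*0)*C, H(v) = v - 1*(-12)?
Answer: -5/19 ≈ -0.26316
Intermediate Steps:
A(E) = 0 (A(E) = 0*E = 0)
H(v) = 12 + v (H(v) = v + 12 = 12 + v)
S(W, C) = 0 (S(W, C) = ((C*0)*0)*C = (0*0)*C = 0*C = 0)
-5/(H(z(7, 6)) + S(37, -9)) = -5/((12 + 7) + 0) = -5/(19 + 0) = -5/19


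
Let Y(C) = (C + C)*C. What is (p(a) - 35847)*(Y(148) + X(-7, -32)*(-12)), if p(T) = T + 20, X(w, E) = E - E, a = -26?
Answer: -1570648224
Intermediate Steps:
X(w, E) = 0
Y(C) = 2*C**2 (Y(C) = (2*C)*C = 2*C**2)
p(T) = 20 + T
(p(a) - 35847)*(Y(148) + X(-7, -32)*(-12)) = ((20 - 26) - 35847)*(2*148**2 + 0*(-12)) = (-6 - 35847)*(2*21904 + 0) = -35853*(43808 + 0) = -35853*43808 = -1570648224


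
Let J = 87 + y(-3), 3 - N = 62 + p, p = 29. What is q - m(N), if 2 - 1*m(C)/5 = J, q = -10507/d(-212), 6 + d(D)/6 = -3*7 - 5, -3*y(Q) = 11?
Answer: 29529/64 ≈ 461.39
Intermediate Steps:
y(Q) = -11/3 (y(Q) = -⅓*11 = -11/3)
d(D) = -192 (d(D) = -36 + 6*(-3*7 - 5) = -36 + 6*(-21 - 5) = -36 + 6*(-26) = -36 - 156 = -192)
N = -88 (N = 3 - (62 + 29) = 3 - 1*91 = 3 - 91 = -88)
q = 10507/192 (q = -10507/(-192) = -10507*(-1/192) = 10507/192 ≈ 54.724)
J = 250/3 (J = 87 - 11/3 = 250/3 ≈ 83.333)
m(C) = -1220/3 (m(C) = 10 - 5*250/3 = 10 - 1250/3 = -1220/3)
q - m(N) = 10507/192 - 1*(-1220/3) = 10507/192 + 1220/3 = 29529/64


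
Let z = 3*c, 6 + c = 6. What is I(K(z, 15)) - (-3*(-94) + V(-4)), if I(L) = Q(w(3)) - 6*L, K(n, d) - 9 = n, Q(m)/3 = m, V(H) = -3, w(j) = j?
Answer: -324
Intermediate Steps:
c = 0 (c = -6 + 6 = 0)
z = 0 (z = 3*0 = 0)
Q(m) = 3*m
K(n, d) = 9 + n
I(L) = 9 - 6*L (I(L) = 3*3 - 6*L = 9 - 6*L)
I(K(z, 15)) - (-3*(-94) + V(-4)) = (9 - 6*(9 + 0)) - (-3*(-94) - 3) = (9 - 6*9) - (282 - 3) = (9 - 54) - 1*279 = -45 - 279 = -324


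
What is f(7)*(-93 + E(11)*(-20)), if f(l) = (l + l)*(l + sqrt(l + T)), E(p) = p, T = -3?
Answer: -39438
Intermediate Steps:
f(l) = 2*l*(l + sqrt(-3 + l)) (f(l) = (l + l)*(l + sqrt(l - 3)) = (2*l)*(l + sqrt(-3 + l)) = 2*l*(l + sqrt(-3 + l)))
f(7)*(-93 + E(11)*(-20)) = (2*7*(7 + sqrt(-3 + 7)))*(-93 + 11*(-20)) = (2*7*(7 + sqrt(4)))*(-93 - 220) = (2*7*(7 + 2))*(-313) = (2*7*9)*(-313) = 126*(-313) = -39438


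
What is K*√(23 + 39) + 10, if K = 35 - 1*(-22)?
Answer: 10 + 57*√62 ≈ 458.82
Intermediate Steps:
K = 57 (K = 35 + 22 = 57)
K*√(23 + 39) + 10 = 57*√(23 + 39) + 10 = 57*√62 + 10 = 10 + 57*√62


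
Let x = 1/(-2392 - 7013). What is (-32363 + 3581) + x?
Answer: -270694711/9405 ≈ -28782.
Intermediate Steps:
x = -1/9405 (x = 1/(-9405) = -1/9405 ≈ -0.00010633)
(-32363 + 3581) + x = (-32363 + 3581) - 1/9405 = -28782 - 1/9405 = -270694711/9405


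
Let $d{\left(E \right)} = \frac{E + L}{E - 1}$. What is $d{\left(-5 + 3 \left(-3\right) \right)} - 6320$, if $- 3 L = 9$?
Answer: $- \frac{94783}{15} \approx -6318.9$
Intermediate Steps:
$L = -3$ ($L = \left(- \frac{1}{3}\right) 9 = -3$)
$d{\left(E \right)} = \frac{-3 + E}{-1 + E}$ ($d{\left(E \right)} = \frac{E - 3}{E - 1} = \frac{-3 + E}{-1 + E}$)
$d{\left(-5 + 3 \left(-3\right) \right)} - 6320 = \frac{-3 + \left(-5 + 3 \left(-3\right)\right)}{-1 + \left(-5 + 3 \left(-3\right)\right)} - 6320 = \frac{-3 - 14}{-1 - 14} - 6320 = \frac{1}{-15} \left(-17\right) - 6320 = \left(- \frac{1}{15}\right) \left(-17\right) - 6320 = \frac{17}{15} - 6320 = - \frac{94783}{15}$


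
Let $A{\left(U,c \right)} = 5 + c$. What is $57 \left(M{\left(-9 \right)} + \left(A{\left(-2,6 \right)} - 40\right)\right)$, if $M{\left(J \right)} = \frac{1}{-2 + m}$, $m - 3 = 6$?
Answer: $- \frac{11514}{7} \approx -1644.9$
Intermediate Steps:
$m = 9$ ($m = 3 + 6 = 9$)
$M{\left(J \right)} = \frac{1}{7}$ ($M{\left(J \right)} = \frac{1}{-2 + 9} = \frac{1}{7}$)
$57 \left(M{\left(-9 \right)} + \left(A{\left(-2,6 \right)} - 40\right)\right) = 57 \left(\frac{1}{7} + \left(\left(5 + 6\right) - 40\right)\right) = 57 \left(\frac{1}{7} + \left(11 - 40\right)\right) = 57 \left(\frac{1}{7} - 29\right) = 57 \left(- \frac{202}{7}\right) = - \frac{11514}{7}$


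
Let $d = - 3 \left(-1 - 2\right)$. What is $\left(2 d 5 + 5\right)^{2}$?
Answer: $9025$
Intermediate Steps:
$d = 9$ ($d = \left(-3\right) \left(-3\right) = 9$)
$\left(2 d 5 + 5\right)^{2} = \left(2 \cdot 9 \cdot 5 + 5\right)^{2} = \left(18 \cdot 5 + 5\right)^{2} = \left(90 + 5\right)^{2} = 95^{2} = 9025$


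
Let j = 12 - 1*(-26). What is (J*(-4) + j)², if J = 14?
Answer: 324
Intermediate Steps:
j = 38 (j = 12 + 26 = 38)
(J*(-4) + j)² = (14*(-4) + 38)² = (-56 + 38)² = (-18)² = 324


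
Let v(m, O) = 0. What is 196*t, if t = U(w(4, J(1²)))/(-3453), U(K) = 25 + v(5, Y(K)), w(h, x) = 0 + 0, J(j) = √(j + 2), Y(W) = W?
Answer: -4900/3453 ≈ -1.4191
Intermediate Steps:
J(j) = √(2 + j)
w(h, x) = 0
U(K) = 25 (U(K) = 25 + 0 = 25)
t = -25/3453 (t = 25/(-3453) = 25*(-1/3453) = -25/3453 ≈ -0.0072401)
196*t = 196*(-25/3453) = -4900/3453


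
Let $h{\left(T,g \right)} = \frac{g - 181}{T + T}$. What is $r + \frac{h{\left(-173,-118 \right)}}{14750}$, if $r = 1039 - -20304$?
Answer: $\frac{108924000799}{5103500} \approx 21343.0$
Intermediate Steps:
$h{\left(T,g \right)} = \frac{-181 + g}{2 T}$
$r = 21343$ ($r = 1039 + 20304 = 21343$)
$r + \frac{h{\left(-173,-118 \right)}}{14750} = 21343 + \frac{\frac{1}{2} \frac{1}{-173} \left(-181 - 118\right)}{14750} = 21343 + \frac{1}{2} \left(- \frac{1}{173}\right) \left(-299\right) \frac{1}{14750} = 21343 + \frac{299}{346} \cdot \frac{1}{14750} = 21343 + \frac{299}{5103500} = \frac{108924000799}{5103500}$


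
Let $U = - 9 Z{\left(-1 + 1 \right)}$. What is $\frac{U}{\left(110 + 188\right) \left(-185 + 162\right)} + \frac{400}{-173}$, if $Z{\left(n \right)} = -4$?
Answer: $- \frac{1373914}{592871} \approx -2.3174$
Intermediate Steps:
$U = 36$ ($U = \left(-9\right) \left(-4\right) = 36$)
$\frac{U}{\left(110 + 188\right) \left(-185 + 162\right)} + \frac{400}{-173} = \frac{36}{\left(110 + 188\right) \left(-185 + 162\right)} + \frac{400}{-173} = \frac{36}{298 \left(-23\right)} + 400 \left(- \frac{1}{173}\right) = \frac{36}{-6854} - \frac{400}{173} = 36 \left(- \frac{1}{6854}\right) - \frac{400}{173} = - \frac{18}{3427} - \frac{400}{173} = - \frac{1373914}{592871}$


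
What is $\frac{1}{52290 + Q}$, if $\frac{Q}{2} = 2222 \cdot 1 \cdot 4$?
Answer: $\frac{1}{70066} \approx 1.4272 \cdot 10^{-5}$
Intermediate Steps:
$Q = 17776$ ($Q = 2 \cdot 2222 \cdot 1 \cdot 4 = 2 \cdot 2222 \cdot 4 = 2 \cdot 8888 = 17776$)
$\frac{1}{52290 + Q} = \frac{1}{52290 + 17776} = \frac{1}{70066}$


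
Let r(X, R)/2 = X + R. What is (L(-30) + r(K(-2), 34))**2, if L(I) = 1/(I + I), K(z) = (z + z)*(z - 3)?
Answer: 41977441/3600 ≈ 11660.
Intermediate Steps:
K(z) = 2*z*(-3 + z) (K(z) = (2*z)*(-3 + z) = 2*z*(-3 + z))
r(X, R) = 2*R + 2*X (r(X, R) = 2*(X + R) = 2*(R + X) = 2*R + 2*X)
L(I) = 1/(2*I)
(L(-30) + r(K(-2), 34))**2 = ((1/2)/(-30) + (2*34 + 2*(2*(-2)*(-3 - 2))))**2 = ((1/2)*(-1/30) + (68 + 2*(2*(-2)*(-5))))**2 = (-1/60 + (68 + 2*20))**2 = (-1/60 + (68 + 40))**2 = (-1/60 + 108)**2 = (6479/60)**2 = 41977441/3600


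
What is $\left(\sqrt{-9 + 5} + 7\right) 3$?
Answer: $21 + 6 i \approx 21.0 + 6.0 i$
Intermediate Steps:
$\left(\sqrt{-9 + 5} + 7\right) 3 = \left(\sqrt{-4} + 7\right) 3 = \left(2 i + 7\right) 3 = \left(7 + 2 i\right) 3 = 21 + 6 i$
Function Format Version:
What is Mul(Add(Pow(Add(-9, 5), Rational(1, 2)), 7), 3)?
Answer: Add(21, Mul(6, I)) ≈ Add(21.000, Mul(6.0000, I))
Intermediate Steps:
Mul(Add(Pow(Add(-9, 5), Rational(1, 2)), 7), 3) = Mul(Add(Pow(-4, Rational(1, 2)), 7), 3) = Mul(Add(Mul(2, I), 7), 3) = Mul(Add(7, Mul(2, I)), 3) = Add(21, Mul(6, I))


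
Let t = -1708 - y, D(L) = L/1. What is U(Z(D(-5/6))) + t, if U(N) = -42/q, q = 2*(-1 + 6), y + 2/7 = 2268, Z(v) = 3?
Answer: -139297/35 ≈ -3979.9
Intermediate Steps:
D(L) = L (D(L) = L*1 = L)
y = 15874/7 (y = -2/7 + 2268 = 15874/7 ≈ 2267.7)
t = -27830/7 (t = -1708 - 1*15874/7 = -1708 - 15874/7 = -27830/7 ≈ -3975.7)
q = 10 (q = 2*5 = 10)
U(N) = -21/5 (U(N) = -42/10 = -42*⅒ = -21/5)
U(Z(D(-5/6))) + t = -21/5 - 27830/7 = -139297/35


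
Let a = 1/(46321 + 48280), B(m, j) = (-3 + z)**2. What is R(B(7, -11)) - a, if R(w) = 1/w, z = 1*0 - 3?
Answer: 94565/3405636 ≈ 0.027767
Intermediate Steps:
z = -3 (z = 0 - 3 = -3)
B(m, j) = 36 (B(m, j) = (-3 - 3)**2 = (-6)**2 = 36)
a = 1/94601 ≈ 1.0571e-5
R(B(7, -11)) - a = 1/36 - 1*1/94601 = 1/36 - 1/94601 = 94565/3405636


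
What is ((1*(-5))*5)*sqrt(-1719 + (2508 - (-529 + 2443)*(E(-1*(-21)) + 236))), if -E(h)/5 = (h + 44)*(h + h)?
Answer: -25*sqrt(25675185) ≈ -1.2668e+5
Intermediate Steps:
E(h) = -10*h*(44 + h) (E(h) = -5*(h + 44)*(h + h) = -5*(44 + h)*2*h = -10*h*(44 + h))
((1*(-5))*5)*sqrt(-1719 + (2508 - (-529 + 2443)*(E(-1*(-21)) + 236))) = ((1*(-5))*5)*sqrt(-1719 + (2508 - (-529 + 2443)*(-10*(-1*(-21))*(44 - 1*(-21)) + 236))) = (-5*5)*sqrt(-1719 + (2508 - 1914*(-10*21*(44 + 21) + 236))) = -25*sqrt(-1719 + (2508 - 1914*(-10*21*65 + 236))) = -25*sqrt(-1719 + (2508 - 1914*(-13650 + 236))) = -25*sqrt(-1719 + (2508 - 1914*(-13414))) = -25*sqrt(-1719 + (2508 - 1*(-25674396))) = -25*sqrt(-1719 + (2508 + 25674396)) = -25*sqrt(-1719 + 25676904) = -25*sqrt(25675185)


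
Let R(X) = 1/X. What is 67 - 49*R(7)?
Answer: 60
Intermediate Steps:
67 - 49*R(7) = 67 - 49/7 = 67 - 49*⅐ = 67 - 7 = 60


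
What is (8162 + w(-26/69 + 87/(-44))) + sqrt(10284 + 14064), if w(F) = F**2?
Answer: 75282649561/9217296 + 2*sqrt(6087) ≈ 8323.6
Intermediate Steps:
(8162 + w(-26/69 + 87/(-44))) + sqrt(10284 + 14064) = (8162 + (-26/69 + 87/(-44))**2) + sqrt(10284 + 14064) = (8162 + (-26*1/69 + 87*(-1/44))**2) + sqrt(24348) = (8162 + (-26/69 - 87/44)**2) + 2*sqrt(6087) = (8162 + (-7147/3036)**2) + 2*sqrt(6087) = (8162 + 51079609/9217296) + 2*sqrt(6087) = 75282649561/9217296 + 2*sqrt(6087)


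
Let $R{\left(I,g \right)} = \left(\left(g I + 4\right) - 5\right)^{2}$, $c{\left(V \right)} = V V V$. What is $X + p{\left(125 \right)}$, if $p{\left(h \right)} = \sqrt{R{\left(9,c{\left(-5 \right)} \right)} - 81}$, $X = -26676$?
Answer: $-26676 + \sqrt{1267795} \approx -25550.0$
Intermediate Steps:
$c{\left(V \right)} = V^{3}$ ($c{\left(V \right)} = V^{2} V = V^{3}$)
$R{\left(I,g \right)} = \left(-1 + I g\right)^{2}$ ($R{\left(I,g \right)} = \left(\left(I g + 4\right) - 5\right)^{2} = \left(\left(4 + I g\right) - 5\right)^{2} = \left(-1 + I g\right)^{2}$)
$p{\left(h \right)} = \sqrt{1267795}$ ($p{\left(h \right)} = \sqrt{\left(-1 + 9 \left(-5\right)^{3}\right)^{2} - 81} = \sqrt{\left(-1 + 9 \left(-125\right)\right)^{2} - 81} = \sqrt{\left(-1 - 1125\right)^{2} - 81} = \sqrt{\left(-1126\right)^{2} - 81} = \sqrt{1267876 - 81} = \sqrt{1267795}$)
$X + p{\left(125 \right)} = -26676 + \sqrt{1267795}$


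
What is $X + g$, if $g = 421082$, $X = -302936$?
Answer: $118146$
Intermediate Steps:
$X + g = -302936 + 421082 = 118146$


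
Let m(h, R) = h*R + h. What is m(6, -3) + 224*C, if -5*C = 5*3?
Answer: -684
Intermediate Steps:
C = -3 ≈ -3.0000
m(h, R) = h + R*h (m(h, R) = R*h + h = h + R*h)
m(6, -3) + 224*C = 6*(1 - 3) + 224*(-3) = 6*(-2) - 672 = -12 - 672 = -684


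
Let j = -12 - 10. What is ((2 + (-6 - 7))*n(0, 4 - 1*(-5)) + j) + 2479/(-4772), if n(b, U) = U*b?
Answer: -107463/4772 ≈ -22.520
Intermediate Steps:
j = -22
((2 + (-6 - 7))*n(0, 4 - 1*(-5)) + j) + 2479/(-4772) = ((2 + (-6 - 7))*((4 - 1*(-5))*0) - 22) + 2479/(-4772) = ((2 - 13)*((4 + 5)*0) - 22) + 2479*(-1/4772) = (-99*0 - 22) - 2479/4772 = (-11*0 - 22) - 2479/4772 = (0 - 22) - 2479/4772 = -22 - 2479/4772 = -107463/4772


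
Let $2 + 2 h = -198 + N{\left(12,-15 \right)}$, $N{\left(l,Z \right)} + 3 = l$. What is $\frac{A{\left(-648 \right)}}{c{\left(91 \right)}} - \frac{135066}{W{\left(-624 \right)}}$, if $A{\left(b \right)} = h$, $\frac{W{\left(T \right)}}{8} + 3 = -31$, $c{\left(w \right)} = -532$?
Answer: $\frac{1123142}{2261} \approx 496.75$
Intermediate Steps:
$N{\left(l,Z \right)} = -3 + l$
$W{\left(T \right)} = -272$ ($W{\left(T \right)} = -24 + 8 \left(-31\right) = -24 - 248 = -272$)
$h = - \frac{191}{2}$ ($h = -1 + \frac{-198 + \left(-3 + 12\right)}{2} = -1 + \frac{-198 + 9}{2} = -1 + \frac{1}{2} \left(-189\right) = -1 - \frac{189}{2} = - \frac{191}{2} \approx -95.5$)
$A{\left(b \right)} = - \frac{191}{2}$
$\frac{A{\left(-648 \right)}}{c{\left(91 \right)}} - \frac{135066}{W{\left(-624 \right)}} = - \frac{191}{2 \left(-532\right)} - \frac{135066}{-272} = \left(- \frac{191}{2}\right) \left(- \frac{1}{532}\right) - - \frac{67533}{136} = \frac{191}{1064} + \frac{67533}{136} = \frac{1123142}{2261}$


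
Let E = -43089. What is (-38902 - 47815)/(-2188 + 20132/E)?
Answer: 219796989/5546992 ≈ 39.625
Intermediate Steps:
(-38902 - 47815)/(-2188 + 20132/E) = (-38902 - 47815)/(-2188 + 20132/(-43089)) = -86717/(-2188 + 20132*(-1/43089)) = -86717/(-2188 - 20132/43089) = -86717/(-94298864/43089) = -86717*(-43089/94298864) = 219796989/5546992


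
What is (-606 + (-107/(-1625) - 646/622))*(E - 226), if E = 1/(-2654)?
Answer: 18398949277464/134126525 ≈ 1.3718e+5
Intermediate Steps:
E = -1/2654 ≈ -0.00037679
(-606 + (-107/(-1625) - 646/622))*(E - 226) = (-606 + (-107/(-1625) - 646/622))*(-1/2654 - 226) = (-606 + (-107*(-1/1625) - 646*1/622))*(-599805/2654) = (-606 + (107/1625 - 323/311))*(-599805/2654) = (-606 - 491598/505375)*(-599805/2654) = -306748848/505375*(-599805/2654) = 18398949277464/134126525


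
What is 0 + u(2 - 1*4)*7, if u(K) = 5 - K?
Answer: 49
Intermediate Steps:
0 + u(2 - 1*4)*7 = 0 + (5 - (2 - 1*4))*7 = 0 + (5 - (2 - 4))*7 = 0 + (5 - 1*(-2))*7 = 0 + (5 + 2)*7 = 0 + 7*7 = 0 + 49 = 49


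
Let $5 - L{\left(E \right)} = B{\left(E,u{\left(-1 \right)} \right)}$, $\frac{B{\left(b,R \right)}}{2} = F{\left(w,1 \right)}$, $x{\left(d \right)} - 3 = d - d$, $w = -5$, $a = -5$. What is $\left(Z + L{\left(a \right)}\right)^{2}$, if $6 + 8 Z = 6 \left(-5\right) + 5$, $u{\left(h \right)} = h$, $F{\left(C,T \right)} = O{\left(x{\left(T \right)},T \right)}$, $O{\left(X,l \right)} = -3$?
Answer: $\frac{3249}{64} \approx 50.766$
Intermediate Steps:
$x{\left(d \right)} = 3$ ($x{\left(d \right)} = 3 + \left(d - d\right) = 3 + 0 = 3$)
$F{\left(C,T \right)} = -3$
$Z = - \frac{31}{8}$ ($Z = - \frac{3}{4} + \frac{6 \left(-5\right) + 5}{8} = - \frac{3}{4} + \frac{-30 + 5}{8} = - \frac{3}{4} + \frac{1}{8} \left(-25\right) = - \frac{3}{4} - \frac{25}{8} = - \frac{31}{8} \approx -3.875$)
$B{\left(b,R \right)} = -6$ ($B{\left(b,R \right)} = 2 \left(-3\right) = -6$)
$L{\left(E \right)} = 11$ ($L{\left(E \right)} = 5 - -6 = 5 + 6 = 11$)
$\left(Z + L{\left(a \right)}\right)^{2} = \left(- \frac{31}{8} + 11\right)^{2} = \left(\frac{57}{8}\right)^{2} = \frac{3249}{64}$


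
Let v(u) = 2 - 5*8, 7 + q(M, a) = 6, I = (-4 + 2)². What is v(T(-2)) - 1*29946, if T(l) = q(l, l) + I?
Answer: -29984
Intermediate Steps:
I = 4 (I = (-2)² = 4)
q(M, a) = -1 (q(M, a) = -7 + 6 = -1)
T(l) = 3 (T(l) = -1 + 4 = 3)
v(u) = -38 (v(u) = 2 - 40 = -38)
v(T(-2)) - 1*29946 = -38 - 1*29946 = -38 - 29946 = -29984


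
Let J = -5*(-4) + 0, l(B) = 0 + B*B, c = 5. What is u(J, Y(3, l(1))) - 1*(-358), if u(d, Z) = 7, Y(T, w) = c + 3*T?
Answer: 365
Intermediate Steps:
l(B) = B² (l(B) = 0 + B² = B²)
Y(T, w) = 5 + 3*T
J = 20 (J = 20 + 0 = 20)
u(J, Y(3, l(1))) - 1*(-358) = 7 - 1*(-358) = 7 + 358 = 365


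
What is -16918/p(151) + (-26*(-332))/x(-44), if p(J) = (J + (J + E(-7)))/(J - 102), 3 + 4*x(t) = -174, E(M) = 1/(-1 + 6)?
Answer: -785820878/267447 ≈ -2938.2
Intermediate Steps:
E(M) = ⅕ (E(M) = 1/5 = ⅕)
x(t) = -177/4 (x(t) = -¾ + (¼)*(-174) = -¾ - 87/2 = -177/4)
p(J) = (⅕ + 2*J)/(-102 + J) (p(J) = (J + (J + ⅕))/(J - 102) = (J + (⅕ + J))/(-102 + J) = (⅕ + 2*J)/(-102 + J))
-16918/p(151) + (-26*(-332))/x(-44) = -16918*5*(-102 + 151)/(1 + 10*151) + (-26*(-332))/(-177/4) = -16918*245/(1 + 1510) + 8632*(-4/177) = -16918/((⅕)*(1/49)*1511) - 34528/177 = -16918/1511/245 - 34528/177 = -16918*245/1511 - 34528/177 = -4144910/1511 - 34528/177 = -785820878/267447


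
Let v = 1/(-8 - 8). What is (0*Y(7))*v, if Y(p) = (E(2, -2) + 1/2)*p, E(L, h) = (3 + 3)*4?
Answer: 0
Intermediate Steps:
E(L, h) = 24 (E(L, h) = 6*4 = 24)
v = -1/16 (v = 1/(-16) = -1/16 ≈ -0.062500)
Y(p) = 49*p/2 (Y(p) = (24 + 1/2)*p = (24 + ½)*p = 49*p/2)
(0*Y(7))*v = (0*((49/2)*7))*(-1/16) = (0*(343/2))*(-1/16) = 0*(-1/16) = 0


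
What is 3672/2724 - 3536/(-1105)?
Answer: 5162/1135 ≈ 4.5480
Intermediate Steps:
3672/2724 - 3536/(-1105) = 3672*(1/2724) - 3536*(-1/1105) = 306/227 + 16/5 = 5162/1135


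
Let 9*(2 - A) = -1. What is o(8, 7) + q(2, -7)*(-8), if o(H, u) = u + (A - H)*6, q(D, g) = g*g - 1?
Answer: -1237/3 ≈ -412.33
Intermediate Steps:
A = 19/9 (A = 2 - ⅑*(-1) = 2 + ⅑ = 19/9 ≈ 2.1111)
q(D, g) = -1 + g² (q(D, g) = g² - 1 = -1 + g²)
o(H, u) = 38/3 + u - 6*H (o(H, u) = u + (19/9 - H)*6 = u + (38/3 - 6*H) = 38/3 + u - 6*H)
o(8, 7) + q(2, -7)*(-8) = (38/3 + 7 - 6*8) + (-1 + (-7)²)*(-8) = (38/3 + 7 - 48) + (-1 + 49)*(-8) = -85/3 + 48*(-8) = -85/3 - 384 = -1237/3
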